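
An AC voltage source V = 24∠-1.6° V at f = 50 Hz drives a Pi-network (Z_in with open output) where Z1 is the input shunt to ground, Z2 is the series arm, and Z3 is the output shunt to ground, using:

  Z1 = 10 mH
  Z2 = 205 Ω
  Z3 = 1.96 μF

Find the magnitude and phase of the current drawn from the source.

Step 1 — Angular frequency: ω = 2π·f = 2π·50 = 314.2 rad/s.
Step 2 — Component impedances:
  Z1: Z = jωL = j·314.2·0.01 = 0 + j3.142 Ω
  Z2: Z = R = 205 Ω
  Z3: Z = 1/(jωC) = -j/(ω·C) = 0 - j1624 Ω
Step 3 — With open output, the series arm Z2 and the output shunt Z3 appear in series to ground: Z2 + Z3 = 205 - j1624 Ω.
Step 4 — Parallel with input shunt Z1: Z_in = Z1 || (Z2 + Z3) = 0.000758 + j3.148 Ω = 3.148∠90.0° Ω.
Step 5 — Source phasor: V = 24∠-1.6° V = 23.99 - j0.6701 V.
Step 6 — Ohm's law: I = V / Z_total = (23.99 - j0.6701) / (0.000758 + j3.148) = -0.2111 - j7.622 A.
Step 7 — Convert to polar: |I| = 7.625 A, ∠I = -91.6°.

I = 7.625∠-91.6° A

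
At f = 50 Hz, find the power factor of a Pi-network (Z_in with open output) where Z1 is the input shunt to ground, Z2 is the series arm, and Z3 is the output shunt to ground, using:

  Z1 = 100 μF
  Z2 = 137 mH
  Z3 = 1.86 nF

Step 1 — Angular frequency: ω = 2π·f = 2π·50 = 314.2 rad/s.
Step 2 — Component impedances:
  Z1: Z = 1/(jωC) = -j/(ω·C) = 0 - j31.83 Ω
  Z2: Z = jωL = j·314.2·0.137 = 0 + j43.04 Ω
  Z3: Z = 1/(jωC) = -j/(ω·C) = 0 - j1.711e+06 Ω
Step 3 — With open output, the series arm Z2 and the output shunt Z3 appear in series to ground: Z2 + Z3 = 0 - j1.711e+06 Ω.
Step 4 — Parallel with input shunt Z1: Z_in = Z1 || (Z2 + Z3) = 0 - j31.83 Ω = 31.83∠-90.0° Ω.
Step 5 — Power factor: PF = cos(φ) = Re(Z)/|Z| = 0/31.83 = 0.
Step 6 — Type: Im(Z) = -31.83 ⇒ leading (phase φ = -90.0°).

PF = 0 (leading, φ = -90.0°)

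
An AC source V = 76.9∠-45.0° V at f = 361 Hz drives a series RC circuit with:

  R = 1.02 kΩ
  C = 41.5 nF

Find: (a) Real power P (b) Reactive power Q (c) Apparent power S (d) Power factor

Step 1 — Angular frequency: ω = 2π·f = 2π·361 = 2268 rad/s.
Step 2 — Component impedances:
  R: Z = R = 1020 Ω
  C: Z = 1/(jωC) = -j/(ω·C) = 0 - j1.062e+04 Ω
Step 3 — Series combination: Z_total = R + C = 1020 - j1.062e+04 Ω = 1.067e+04∠-84.5° Ω.
Step 4 — Source phasor: V = 76.9∠-45.0° V = 54.38 - j54.38 V.
Step 5 — Current: I = V / Z = 0.005559 + j0.004585 A = 0.007206∠39.5° A.
Step 6 — Complex power: S = V·I* = 0.05296 - j0.5516 VA.
Step 7 — Real power: P = Re(S) = 0.05296 W.
Step 8 — Reactive power: Q = Im(S) = -0.5516 VAR.
Step 9 — Apparent power: |S| = 0.5541 VA.
Step 10 — Power factor: PF = P/|S| = 0.09557 (leading).

(a) P = 0.05296 W  (b) Q = -0.5516 VAR  (c) S = 0.5541 VA  (d) PF = 0.09557 (leading)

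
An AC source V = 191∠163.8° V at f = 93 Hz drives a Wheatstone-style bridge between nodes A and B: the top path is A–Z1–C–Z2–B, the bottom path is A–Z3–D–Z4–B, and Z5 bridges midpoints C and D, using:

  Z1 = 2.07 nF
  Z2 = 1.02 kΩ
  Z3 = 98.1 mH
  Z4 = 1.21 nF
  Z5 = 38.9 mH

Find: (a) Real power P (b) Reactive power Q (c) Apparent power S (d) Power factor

Step 1 — Angular frequency: ω = 2π·f = 2π·93 = 584.3 rad/s.
Step 2 — Component impedances:
  Z1: Z = 1/(jωC) = -j/(ω·C) = 0 - j8.267e+05 Ω
  Z2: Z = R = 1020 Ω
  Z3: Z = jωL = j·584.3·0.0981 = 0 + j57.32 Ω
  Z4: Z = 1/(jωC) = -j/(ω·C) = 0 - j1.414e+06 Ω
  Z5: Z = jωL = j·584.3·0.0389 = 0 + j22.73 Ω
Step 3 — Bridge requires nodal analysis (the Z5 bridge couples midpoints C and D, so the two paths cannot be reduced to a simple series/parallel combination). Setting node B to ground and injecting 1 A at node A, the 3-node admittance system at A, C, D solves to V_A = Z_AB = 1020 + j79.33 Ω = 1023∠4.4° Ω.
Step 4 — Source phasor: V = 191∠163.8° V = -183.4 + j53.29 V.
Step 5 — Current: I = V / Z = -0.1747 + j0.06583 A = 0.1867∠159.4° A.
Step 6 — Complex power: S = V·I* = 35.55 + j2.765 VA.
Step 7 — Real power: P = Re(S) = 35.55 W.
Step 8 — Reactive power: Q = Im(S) = 2.765 VAR.
Step 9 — Apparent power: |S| = 35.66 VA.
Step 10 — Power factor: PF = P/|S| = 0.997 (lagging).

(a) P = 35.55 W  (b) Q = 2.765 VAR  (c) S = 35.66 VA  (d) PF = 0.997 (lagging)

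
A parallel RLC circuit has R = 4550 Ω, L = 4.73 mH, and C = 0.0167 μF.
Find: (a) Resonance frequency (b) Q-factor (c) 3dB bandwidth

Step 1 — Resonance: ω₀ = 1/√(LC) = 1/√(0.00473·1.67e-08) = 1.125e+05 rad/s.
Step 2 — f₀ = ω₀/(2π) = 1.791e+04 Hz.
Step 3 — Parallel Q: Q = R/(ω₀L) = 4550/(1.125e+05·0.00473) = 8.549.
Step 4 — Bandwidth: Δω = ω₀/Q = 1.316e+04 rad/s; BW = Δω/(2π) = 2095 Hz.

(a) f₀ = 1.791e+04 Hz  (b) Q = 8.549  (c) BW = 2095 Hz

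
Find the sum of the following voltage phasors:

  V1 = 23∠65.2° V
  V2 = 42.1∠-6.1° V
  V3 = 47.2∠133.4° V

Step 1 — Convert each phasor to rectangular form:
  V1 = 23·(cos(65.2°) + j·sin(65.2°)) = 9.647 + j20.88 V
  V2 = 42.1·(cos(-6.1°) + j·sin(-6.1°)) = 41.86 - j4.474 V
  V3 = 47.2·(cos(133.4°) + j·sin(133.4°)) = -32.43 + j34.29 V
Step 2 — Sum components: V_total = 19.08 + j50.7 V.
Step 3 — Convert to polar: |V_total| = 54.17 V, ∠V_total = 69.4°.

V_total = 54.17∠69.4° V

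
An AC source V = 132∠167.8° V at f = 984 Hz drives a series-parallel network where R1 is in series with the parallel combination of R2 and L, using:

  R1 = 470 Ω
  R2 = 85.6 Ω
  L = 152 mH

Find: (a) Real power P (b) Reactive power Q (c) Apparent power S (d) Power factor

Step 1 — Angular frequency: ω = 2π·f = 2π·984 = 6183 rad/s.
Step 2 — Component impedances:
  R1: Z = R = 470 Ω
  R2: Z = R = 85.6 Ω
  L: Z = jωL = j·6183·0.152 = 0 + j939.8 Ω
Step 3 — Parallel branch: R2 || L = 1/(1/R2 + 1/L) = 84.9 + j7.733 Ω.
Step 4 — Series with R1: Z_total = R1 + (R2 || L) = 554.9 + j7.733 Ω = 554.9∠0.8° Ω.
Step 5 — Source phasor: V = 132∠167.8° V = -129 + j27.89 V.
Step 6 — Current: I = V / Z = -0.2318 + j0.0535 A = 0.2379∠167.0° A.
Step 7 — Complex power: S = V·I* = 31.39 + j0.4375 VA.
Step 8 — Real power: P = Re(S) = 31.39 W.
Step 9 — Reactive power: Q = Im(S) = 0.4375 VAR.
Step 10 — Apparent power: |S| = 31.4 VA.
Step 11 — Power factor: PF = P/|S| = 0.9999 (lagging).

(a) P = 31.39 W  (b) Q = 0.4375 VAR  (c) S = 31.4 VA  (d) PF = 0.9999 (lagging)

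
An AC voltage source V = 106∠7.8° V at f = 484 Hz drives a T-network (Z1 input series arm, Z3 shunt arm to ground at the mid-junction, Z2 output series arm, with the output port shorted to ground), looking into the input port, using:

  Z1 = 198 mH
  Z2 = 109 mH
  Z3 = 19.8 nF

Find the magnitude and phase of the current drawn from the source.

Step 1 — Angular frequency: ω = 2π·f = 2π·484 = 3041 rad/s.
Step 2 — Component impedances:
  Z1: Z = jωL = j·3041·0.198 = 0 + j602.1 Ω
  Z2: Z = jωL = j·3041·0.109 = 0 + j331.5 Ω
  Z3: Z = 1/(jωC) = -j/(ω·C) = 0 - j1.661e+04 Ω
Step 3 — With the output port shorted to ground, the output series arm Z2 runs from the junction to ground; the shunt arm Z3 also runs from the junction to ground. They appear in parallel: Z3 || Z2 = 0 + j338.2 Ω.
Step 4 — Series with input arm Z1: Z_in = Z1 + (Z3 || Z2) = 0 + j940.4 Ω = 940.4∠90.0° Ω.
Step 5 — Source phasor: V = 106∠7.8° V = 105 + j14.39 V.
Step 6 — Ohm's law: I = V / Z_total = (105 + j14.39) / (0 + j940.4) = 0.0153 - j0.1117 A.
Step 7 — Convert to polar: |I| = 0.1127 A, ∠I = -82.2°.

I = 0.1127∠-82.2° A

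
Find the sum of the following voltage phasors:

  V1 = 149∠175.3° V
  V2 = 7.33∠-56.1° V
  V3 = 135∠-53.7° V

Step 1 — Convert each phasor to rectangular form:
  V1 = 149·(cos(175.3°) + j·sin(175.3°)) = -148.5 + j12.21 V
  V2 = 7.33·(cos(-56.1°) + j·sin(-56.1°)) = 4.088 - j6.084 V
  V3 = 135·(cos(-53.7°) + j·sin(-53.7°)) = 79.92 - j108.8 V
Step 2 — Sum components: V_total = -64.49 - j102.7 V.
Step 3 — Convert to polar: |V_total| = 121.2 V, ∠V_total = -122.1°.

V_total = 121.2∠-122.1° V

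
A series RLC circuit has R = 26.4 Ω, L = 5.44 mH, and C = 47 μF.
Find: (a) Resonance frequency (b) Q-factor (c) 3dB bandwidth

Step 1 — Resonance condition Im(Z)=0 gives ω₀ = 1/√(LC).
Step 2 — ω₀ = 1/√(0.00544·4.7e-05) = 1978 rad/s.
Step 3 — f₀ = ω₀/(2π) = 314.8 Hz.
Step 4 — Series Q: Q = ω₀L/R = 1978·0.00544/26.4 = 0.4075.
Step 5 — 3dB bandwidth: Δω = ω₀/Q = 4853 rad/s; BW = Δω/(2π) = 772.4 Hz.

(a) f₀ = 314.8 Hz  (b) Q = 0.4075  (c) BW = 772.4 Hz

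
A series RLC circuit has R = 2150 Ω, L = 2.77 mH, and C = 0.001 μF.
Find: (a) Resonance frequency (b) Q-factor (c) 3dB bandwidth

Step 1 — Resonance: ω₀ = 1/√(LC) = 1/√(0.00277·1e-09) = 6.008e+05 rad/s.
Step 2 — f₀ = ω₀/(2π) = 9.563e+04 Hz.
Step 3 — Series Q: Q = ω₀L/R = 6.008e+05·0.00277/2150 = 0.7741.
Step 4 — Bandwidth: Δω = ω₀/Q = 7.762e+05 rad/s; BW = Δω/(2π) = 1.235e+05 Hz.

(a) f₀ = 9.563e+04 Hz  (b) Q = 0.7741  (c) BW = 1.235e+05 Hz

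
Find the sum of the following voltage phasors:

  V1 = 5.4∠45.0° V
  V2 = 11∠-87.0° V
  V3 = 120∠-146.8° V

Step 1 — Convert each phasor to rectangular form:
  V1 = 5.4·(cos(45.0°) + j·sin(45.0°)) = 3.818 + j3.818 V
  V2 = 11·(cos(-87.0°) + j·sin(-87.0°)) = 0.5757 - j10.98 V
  V3 = 120·(cos(-146.8°) + j·sin(-146.8°)) = -100.4 - j65.71 V
Step 2 — Sum components: V_total = -96.02 - j72.87 V.
Step 3 — Convert to polar: |V_total| = 120.5 V, ∠V_total = -142.8°.

V_total = 120.5∠-142.8° V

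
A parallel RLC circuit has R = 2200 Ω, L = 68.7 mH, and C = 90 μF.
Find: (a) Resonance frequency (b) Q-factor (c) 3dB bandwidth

Step 1 — Resonance: ω₀ = 1/√(LC) = 1/√(0.0687·9e-05) = 402.2 rad/s.
Step 2 — f₀ = ω₀/(2π) = 64.01 Hz.
Step 3 — Parallel Q: Q = R/(ω₀L) = 2200/(402.2·0.0687) = 79.63.
Step 4 — Bandwidth: Δω = ω₀/Q = 5.051 rad/s; BW = Δω/(2π) = 0.8038 Hz.

(a) f₀ = 64.01 Hz  (b) Q = 79.63  (c) BW = 0.8038 Hz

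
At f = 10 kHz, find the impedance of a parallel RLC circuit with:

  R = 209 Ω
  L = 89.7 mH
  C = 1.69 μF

Step 1 — Angular frequency: ω = 2π·f = 2π·1e+04 = 6.283e+04 rad/s.
Step 2 — Component impedances:
  R: Z = R = 209 Ω
  L: Z = jωL = j·6.283e+04·0.0897 = 0 + j5636 Ω
  C: Z = 1/(jωC) = -j/(ω·C) = 0 - j9.417 Ω
Step 3 — Parallel combination: 1/Z_total = 1/R + 1/L + 1/C; Z_total = 0.4249 - j9.414 Ω = 9.424∠-87.4° Ω.

Z = 0.4249 - j9.414 Ω = 9.424∠-87.4° Ω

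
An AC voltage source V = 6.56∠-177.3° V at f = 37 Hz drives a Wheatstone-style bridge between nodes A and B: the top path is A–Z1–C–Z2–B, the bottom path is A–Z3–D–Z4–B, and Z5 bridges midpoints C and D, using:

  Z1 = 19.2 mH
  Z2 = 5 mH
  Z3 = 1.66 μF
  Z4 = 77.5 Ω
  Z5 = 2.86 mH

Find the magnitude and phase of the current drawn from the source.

Step 1 — Angular frequency: ω = 2π·f = 2π·37 = 232.5 rad/s.
Step 2 — Component impedances:
  Z1: Z = jωL = j·232.5·0.0192 = 0 + j4.464 Ω
  Z2: Z = jωL = j·232.5·0.005 = 0 + j1.162 Ω
  Z3: Z = 1/(jωC) = -j/(ω·C) = 0 - j2591 Ω
  Z4: Z = R = 77.5 Ω
  Z5: Z = jωL = j·232.5·0.00286 = 0 + j0.6649 Ω
Step 3 — Bridge requires nodal analysis (the Z5 bridge couples midpoints C and D, so the two paths cannot be reduced to a simple series/parallel combination). Setting node B to ground and injecting 1 A at node A, the 3-node admittance system at A, C, D solves to V_A = Z_AB = 0.01739 + j5.633 Ω = 5.633∠89.8° Ω.
Step 4 — Source phasor: V = 6.56∠-177.3° V = -6.553 - j0.309 V.
Step 5 — Ohm's law: I = V / Z_total = (-6.553 - j0.309) / (0.01739 + j5.633) = -0.05845 + j1.163 A.
Step 6 — Convert to polar: |I| = 1.165 A, ∠I = 92.9°.

I = 1.165∠92.9° A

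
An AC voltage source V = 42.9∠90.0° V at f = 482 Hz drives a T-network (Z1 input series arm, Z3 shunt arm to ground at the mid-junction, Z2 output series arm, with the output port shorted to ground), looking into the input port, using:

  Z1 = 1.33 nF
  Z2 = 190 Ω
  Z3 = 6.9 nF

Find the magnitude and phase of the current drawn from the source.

Step 1 — Angular frequency: ω = 2π·f = 2π·482 = 3028 rad/s.
Step 2 — Component impedances:
  Z1: Z = 1/(jωC) = -j/(ω·C) = 0 - j2.483e+05 Ω
  Z2: Z = R = 190 Ω
  Z3: Z = 1/(jωC) = -j/(ω·C) = 0 - j4.785e+04 Ω
Step 3 — With the output port shorted to ground, the output series arm Z2 runs from the junction to ground; the shunt arm Z3 also runs from the junction to ground. They appear in parallel: Z3 || Z2 = 190 - j0.7544 Ω.
Step 4 — Series with input arm Z1: Z_in = Z1 + (Z3 || Z2) = 190 - j2.483e+05 Ω = 2.483e+05∠-90.0° Ω.
Step 5 — Source phasor: V = 42.9∠90.0° V = 0 + j42.9 V.
Step 6 — Ohm's law: I = V / Z_total = (0 + j42.9) / (190 - j2.483e+05) = -0.0001728 + j1.322e-07 A.
Step 7 — Convert to polar: |I| = 0.0001728 A, ∠I = 180.0°.

I = 0.0001728∠180.0° A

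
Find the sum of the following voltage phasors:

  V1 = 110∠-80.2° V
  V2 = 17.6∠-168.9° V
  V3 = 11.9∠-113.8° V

Step 1 — Convert each phasor to rectangular form:
  V1 = 110·(cos(-80.2°) + j·sin(-80.2°)) = 18.72 - j108.4 V
  V2 = 17.6·(cos(-168.9°) + j·sin(-168.9°)) = -17.27 - j3.388 V
  V3 = 11.9·(cos(-113.8°) + j·sin(-113.8°)) = -4.802 - j10.89 V
Step 2 — Sum components: V_total = -3.35 - j122.7 V.
Step 3 — Convert to polar: |V_total| = 122.7 V, ∠V_total = -91.6°.

V_total = 122.7∠-91.6° V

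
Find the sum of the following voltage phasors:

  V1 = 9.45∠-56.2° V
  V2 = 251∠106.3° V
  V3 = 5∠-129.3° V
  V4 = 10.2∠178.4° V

Step 1 — Convert each phasor to rectangular form:
  V1 = 9.45·(cos(-56.2°) + j·sin(-56.2°)) = 5.257 - j7.853 V
  V2 = 251·(cos(106.3°) + j·sin(106.3°)) = -70.45 + j240.9 V
  V3 = 5·(cos(-129.3°) + j·sin(-129.3°)) = -3.167 - j3.869 V
  V4 = 10.2·(cos(178.4°) + j·sin(178.4°)) = -10.2 + j0.2848 V
Step 2 — Sum components: V_total = -78.55 + j229.5 V.
Step 3 — Convert to polar: |V_total| = 242.5 V, ∠V_total = 108.9°.

V_total = 242.5∠108.9° V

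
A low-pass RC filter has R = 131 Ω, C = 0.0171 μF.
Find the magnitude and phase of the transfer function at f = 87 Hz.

Step 1 — Angular frequency: ω = 2π·87 = 546.6 rad/s.
Step 2 — Transfer function: H(jω) = 1/(1 + jωRC).
Step 3 — Denominator: 1 + jωRC = 1 + j·546.6·131·1.71e-08 = 1 + j0.001225.
Step 4 — H = 1 - j0.001225.
Step 5 — Magnitude: |H| = 1 (-0.0 dB); phase: φ = -0.1°.

|H| = 1 (-0.0 dB), φ = -0.1°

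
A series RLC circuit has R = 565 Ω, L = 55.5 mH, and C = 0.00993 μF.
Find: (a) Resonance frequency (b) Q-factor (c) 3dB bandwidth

Step 1 — Resonance: ω₀ = 1/√(LC) = 1/√(0.0555·9.93e-09) = 4.26e+04 rad/s.
Step 2 — f₀ = ω₀/(2π) = 6780 Hz.
Step 3 — Series Q: Q = ω₀L/R = 4.26e+04·0.0555/565 = 4.184.
Step 4 — Bandwidth: Δω = ω₀/Q = 1.018e+04 rad/s; BW = Δω/(2π) = 1620 Hz.

(a) f₀ = 6780 Hz  (b) Q = 4.184  (c) BW = 1620 Hz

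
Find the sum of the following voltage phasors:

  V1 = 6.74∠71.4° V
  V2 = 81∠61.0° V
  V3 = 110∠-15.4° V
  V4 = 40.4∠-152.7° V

Step 1 — Convert each phasor to rectangular form:
  V1 = 6.74·(cos(71.4°) + j·sin(71.4°)) = 2.15 + j6.388 V
  V2 = 81·(cos(61.0°) + j·sin(61.0°)) = 39.27 + j70.84 V
  V3 = 110·(cos(-15.4°) + j·sin(-15.4°)) = 106.1 - j29.21 V
  V4 = 40.4·(cos(-152.7°) + j·sin(-152.7°)) = -35.9 - j18.53 V
Step 2 — Sum components: V_total = 111.6 + j29.49 V.
Step 3 — Convert to polar: |V_total| = 115.4 V, ∠V_total = 14.8°.

V_total = 115.4∠14.8° V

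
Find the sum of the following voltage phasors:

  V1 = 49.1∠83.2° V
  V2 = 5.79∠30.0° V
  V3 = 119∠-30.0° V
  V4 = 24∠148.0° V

Step 1 — Convert each phasor to rectangular form:
  V1 = 49.1·(cos(83.2°) + j·sin(83.2°)) = 5.814 + j48.75 V
  V2 = 5.79·(cos(30.0°) + j·sin(30.0°)) = 5.014 + j2.895 V
  V3 = 119·(cos(-30.0°) + j·sin(-30.0°)) = 103.1 - j59.5 V
  V4 = 24·(cos(148.0°) + j·sin(148.0°)) = -20.35 + j12.72 V
Step 2 — Sum components: V_total = 93.53 + j4.868 V.
Step 3 — Convert to polar: |V_total| = 93.66 V, ∠V_total = 3.0°.

V_total = 93.66∠3.0° V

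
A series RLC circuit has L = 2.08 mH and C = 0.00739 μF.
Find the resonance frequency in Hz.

Step 1 — Resonance condition Im(Z)=0 gives ω₀ = 1/√(LC).
Step 2 — ω₀ = 1/√(0.00208·7.39e-09) = 2.551e+05 rad/s.
Step 3 — f₀ = ω₀/(2π) = 4.059e+04 Hz.

f₀ = 4.059e+04 Hz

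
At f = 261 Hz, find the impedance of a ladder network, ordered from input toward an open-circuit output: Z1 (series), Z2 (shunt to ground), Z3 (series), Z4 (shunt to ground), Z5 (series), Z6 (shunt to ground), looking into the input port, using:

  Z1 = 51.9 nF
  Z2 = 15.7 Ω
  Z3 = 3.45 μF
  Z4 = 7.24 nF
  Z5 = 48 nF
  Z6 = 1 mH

Step 1 — Angular frequency: ω = 2π·f = 2π·261 = 1640 rad/s.
Step 2 — Component impedances:
  Z1: Z = 1/(jωC) = -j/(ω·C) = 0 - j1.175e+04 Ω
  Z2: Z = R = 15.7 Ω
  Z3: Z = 1/(jωC) = -j/(ω·C) = 0 - j176.8 Ω
  Z4: Z = 1/(jωC) = -j/(ω·C) = 0 - j8.423e+04 Ω
  Z5: Z = 1/(jωC) = -j/(ω·C) = 0 - j1.27e+04 Ω
  Z6: Z = jωL = j·1640·0.001 = 0 + j1.64 Ω
Step 3 — Ladder network (open output): work backward from the far end, alternating series and parallel combinations. Z_in = 15.7 - j1.175e+04 Ω = 1.175e+04∠-89.9° Ω.

Z = 15.7 - j1.175e+04 Ω = 1.175e+04∠-89.9° Ω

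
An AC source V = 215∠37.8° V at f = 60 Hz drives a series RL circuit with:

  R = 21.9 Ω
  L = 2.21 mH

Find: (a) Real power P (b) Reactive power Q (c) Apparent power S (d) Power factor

Step 1 — Angular frequency: ω = 2π·f = 2π·60 = 377 rad/s.
Step 2 — Component impedances:
  R: Z = R = 21.9 Ω
  L: Z = jωL = j·377·0.00221 = 0 + j0.8332 Ω
Step 3 — Series combination: Z_total = R + L = 21.9 + j0.8332 Ω = 21.92∠2.2° Ω.
Step 4 — Source phasor: V = 215∠37.8° V = 169.9 + j131.8 V.
Step 5 — Current: I = V / Z = 7.975 + j5.714 A = 9.81∠35.6° A.
Step 6 — Complex power: S = V·I* = 2108 + j80.18 VA.
Step 7 — Real power: P = Re(S) = 2108 W.
Step 8 — Reactive power: Q = Im(S) = 80.18 VAR.
Step 9 — Apparent power: |S| = 2109 VA.
Step 10 — Power factor: PF = P/|S| = 0.9993 (lagging).

(a) P = 2108 W  (b) Q = 80.18 VAR  (c) S = 2109 VA  (d) PF = 0.9993 (lagging)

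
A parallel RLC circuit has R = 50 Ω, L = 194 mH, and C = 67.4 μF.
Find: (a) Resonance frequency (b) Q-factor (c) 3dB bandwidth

Step 1 — Resonance: ω₀ = 1/√(LC) = 1/√(0.194·6.74e-05) = 276.5 rad/s.
Step 2 — f₀ = ω₀/(2π) = 44.01 Hz.
Step 3 — Parallel Q: Q = R/(ω₀L) = 50/(276.5·0.194) = 0.932.
Step 4 — Bandwidth: Δω = ω₀/Q = 296.7 rad/s; BW = Δω/(2π) = 47.23 Hz.

(a) f₀ = 44.01 Hz  (b) Q = 0.932  (c) BW = 47.23 Hz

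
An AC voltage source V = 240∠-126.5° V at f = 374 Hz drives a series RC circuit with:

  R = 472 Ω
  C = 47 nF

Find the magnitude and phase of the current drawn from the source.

Step 1 — Angular frequency: ω = 2π·f = 2π·374 = 2350 rad/s.
Step 2 — Component impedances:
  R: Z = R = 472 Ω
  C: Z = 1/(jωC) = -j/(ω·C) = 0 - j9054 Ω
Step 3 — Series combination: Z_total = R + C = 472 - j9054 Ω = 9067∠-87.0° Ω.
Step 4 — Source phasor: V = 240∠-126.5° V = -142.8 - j192.9 V.
Step 5 — Ohm's law: I = V / Z_total = (-142.8 - j192.9) / (472 - j9054) = 0.02043 - j0.01683 A.
Step 6 — Convert to polar: |I| = 0.02647 A, ∠I = -39.5°.

I = 0.02647∠-39.5° A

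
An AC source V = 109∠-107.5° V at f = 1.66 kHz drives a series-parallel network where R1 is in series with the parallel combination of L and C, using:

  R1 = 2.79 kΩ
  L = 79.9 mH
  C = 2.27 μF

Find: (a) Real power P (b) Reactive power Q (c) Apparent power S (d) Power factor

Step 1 — Angular frequency: ω = 2π·f = 2π·1660 = 1.043e+04 rad/s.
Step 2 — Component impedances:
  R1: Z = R = 2790 Ω
  L: Z = jωL = j·1.043e+04·0.0799 = 0 + j833.4 Ω
  C: Z = 1/(jωC) = -j/(ω·C) = 0 - j42.24 Ω
Step 3 — Parallel branch: L || C = 1/(1/L + 1/C) = 0 - j44.49 Ω.
Step 4 — Series with R1: Z_total = R1 + (L || C) = 2790 - j44.49 Ω = 2790∠-0.9° Ω.
Step 5 — Source phasor: V = 109∠-107.5° V = -32.78 - j104 V.
Step 6 — Current: I = V / Z = -0.01115 - j0.03744 A = 0.03906∠-106.6° A.
Step 7 — Complex power: S = V·I* = 4.257 - j0.06789 VA.
Step 8 — Real power: P = Re(S) = 4.257 W.
Step 9 — Reactive power: Q = Im(S) = -0.06789 VAR.
Step 10 — Apparent power: |S| = 4.258 VA.
Step 11 — Power factor: PF = P/|S| = 0.9999 (leading).

(a) P = 4.257 W  (b) Q = -0.06789 VAR  (c) S = 4.258 VA  (d) PF = 0.9999 (leading)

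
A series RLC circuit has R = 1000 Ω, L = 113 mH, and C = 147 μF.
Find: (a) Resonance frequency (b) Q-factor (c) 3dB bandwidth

Step 1 — Resonance condition Im(Z)=0 gives ω₀ = 1/√(LC).
Step 2 — ω₀ = 1/√(0.113·0.000147) = 245.4 rad/s.
Step 3 — f₀ = ω₀/(2π) = 39.05 Hz.
Step 4 — Series Q: Q = ω₀L/R = 245.4·0.113/1000 = 0.02773.
Step 5 — 3dB bandwidth: Δω = ω₀/Q = 8850 rad/s; BW = Δω/(2π) = 1408 Hz.

(a) f₀ = 39.05 Hz  (b) Q = 0.02773  (c) BW = 1408 Hz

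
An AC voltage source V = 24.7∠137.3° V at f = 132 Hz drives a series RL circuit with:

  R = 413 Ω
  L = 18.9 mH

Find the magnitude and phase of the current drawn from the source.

Step 1 — Angular frequency: ω = 2π·f = 2π·132 = 829.4 rad/s.
Step 2 — Component impedances:
  R: Z = R = 413 Ω
  L: Z = jωL = j·829.4·0.0189 = 0 + j15.68 Ω
Step 3 — Series combination: Z_total = R + L = 413 + j15.68 Ω = 413.3∠2.2° Ω.
Step 4 — Source phasor: V = 24.7∠137.3° V = -18.15 + j16.75 V.
Step 5 — Ohm's law: I = V / Z_total = (-18.15 + j16.75) / (413 + j15.68) = -0.04235 + j0.04217 A.
Step 6 — Convert to polar: |I| = 0.05976 A, ∠I = 135.1°.

I = 0.05976∠135.1° A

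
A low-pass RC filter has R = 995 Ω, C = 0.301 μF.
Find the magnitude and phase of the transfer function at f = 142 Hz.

Step 1 — Angular frequency: ω = 2π·142 = 892.2 rad/s.
Step 2 — Transfer function: H(jω) = 1/(1 + jωRC).
Step 3 — Denominator: 1 + jωRC = 1 + j·892.2·995·3.01e-07 = 1 + j0.2672.
Step 4 — H = 0.9334 - j0.2494.
Step 5 — Magnitude: |H| = 0.9661 (-0.3 dB); phase: φ = -15.0°.

|H| = 0.9661 (-0.3 dB), φ = -15.0°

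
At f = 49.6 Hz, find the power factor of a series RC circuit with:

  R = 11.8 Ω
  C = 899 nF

Step 1 — Angular frequency: ω = 2π·f = 2π·49.6 = 311.6 rad/s.
Step 2 — Component impedances:
  R: Z = R = 11.8 Ω
  C: Z = 1/(jωC) = -j/(ω·C) = 0 - j3569 Ω
Step 3 — Series combination: Z_total = R + C = 11.8 - j3569 Ω = 3569∠-89.8° Ω.
Step 4 — Power factor: PF = cos(φ) = Re(Z)/|Z| = 11.8/3569 = 0.003306.
Step 5 — Type: Im(Z) = -3569 ⇒ leading (phase φ = -89.8°).

PF = 0.003306 (leading, φ = -89.8°)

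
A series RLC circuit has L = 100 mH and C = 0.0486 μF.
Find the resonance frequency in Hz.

Step 1 — Resonance condition Im(Z)=0 gives ω₀ = 1/√(LC).
Step 2 — ω₀ = 1/√(0.1·4.86e-08) = 1.434e+04 rad/s.
Step 3 — f₀ = ω₀/(2π) = 2283 Hz.

f₀ = 2283 Hz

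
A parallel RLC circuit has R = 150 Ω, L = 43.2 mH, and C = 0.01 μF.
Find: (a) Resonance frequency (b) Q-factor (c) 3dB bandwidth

Step 1 — Resonance: ω₀ = 1/√(LC) = 1/√(0.0432·1e-08) = 4.811e+04 rad/s.
Step 2 — f₀ = ω₀/(2π) = 7657 Hz.
Step 3 — Parallel Q: Q = R/(ω₀L) = 150/(4.811e+04·0.0432) = 0.07217.
Step 4 — Bandwidth: Δω = ω₀/Q = 6.667e+05 rad/s; BW = Δω/(2π) = 1.061e+05 Hz.

(a) f₀ = 7657 Hz  (b) Q = 0.07217  (c) BW = 1.061e+05 Hz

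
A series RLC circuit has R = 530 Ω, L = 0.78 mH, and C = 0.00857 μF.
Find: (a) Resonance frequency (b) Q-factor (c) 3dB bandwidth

Step 1 — Resonance condition Im(Z)=0 gives ω₀ = 1/√(LC).
Step 2 — ω₀ = 1/√(0.00078·8.57e-09) = 3.868e+05 rad/s.
Step 3 — f₀ = ω₀/(2π) = 6.156e+04 Hz.
Step 4 — Series Q: Q = ω₀L/R = 3.868e+05·0.00078/530 = 0.5692.
Step 5 — 3dB bandwidth: Δω = ω₀/Q = 6.795e+05 rad/s; BW = Δω/(2π) = 1.081e+05 Hz.

(a) f₀ = 6.156e+04 Hz  (b) Q = 0.5692  (c) BW = 1.081e+05 Hz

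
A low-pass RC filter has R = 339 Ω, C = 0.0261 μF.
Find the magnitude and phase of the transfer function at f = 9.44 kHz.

Step 1 — Angular frequency: ω = 2π·9440 = 5.931e+04 rad/s.
Step 2 — Transfer function: H(jω) = 1/(1 + jωRC).
Step 3 — Denominator: 1 + jωRC = 1 + j·5.931e+04·339·2.61e-08 = 1 + j0.5248.
Step 4 — H = 0.7841 - j0.4115.
Step 5 — Magnitude: |H| = 0.8855 (-1.1 dB); phase: φ = -27.7°.

|H| = 0.8855 (-1.1 dB), φ = -27.7°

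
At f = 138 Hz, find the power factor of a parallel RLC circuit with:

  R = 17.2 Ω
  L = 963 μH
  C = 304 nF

Step 1 — Angular frequency: ω = 2π·f = 2π·138 = 867.1 rad/s.
Step 2 — Component impedances:
  R: Z = R = 17.2 Ω
  L: Z = jωL = j·867.1·0.000963 = 0 + j0.835 Ω
  C: Z = 1/(jωC) = -j/(ω·C) = 0 - j3794 Ω
Step 3 — Parallel combination: 1/Z_total = 1/R + 1/L + 1/C; Z_total = 0.04046 + j0.8332 Ω = 0.8342∠87.2° Ω.
Step 4 — Power factor: PF = cos(φ) = Re(Z)/|Z| = 0.04046/0.8342 = 0.0485.
Step 5 — Type: Im(Z) = 0.8332 ⇒ lagging (phase φ = 87.2°).

PF = 0.0485 (lagging, φ = 87.2°)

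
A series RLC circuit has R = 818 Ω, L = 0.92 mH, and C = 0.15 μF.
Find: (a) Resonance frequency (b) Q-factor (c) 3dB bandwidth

Step 1 — Resonance: ω₀ = 1/√(LC) = 1/√(0.00092·1.5e-07) = 8.513e+04 rad/s.
Step 2 — f₀ = ω₀/(2π) = 1.355e+04 Hz.
Step 3 — Series Q: Q = ω₀L/R = 8.513e+04·0.00092/818 = 0.09574.
Step 4 — Bandwidth: Δω = ω₀/Q = 8.891e+05 rad/s; BW = Δω/(2π) = 1.415e+05 Hz.

(a) f₀ = 1.355e+04 Hz  (b) Q = 0.09574  (c) BW = 1.415e+05 Hz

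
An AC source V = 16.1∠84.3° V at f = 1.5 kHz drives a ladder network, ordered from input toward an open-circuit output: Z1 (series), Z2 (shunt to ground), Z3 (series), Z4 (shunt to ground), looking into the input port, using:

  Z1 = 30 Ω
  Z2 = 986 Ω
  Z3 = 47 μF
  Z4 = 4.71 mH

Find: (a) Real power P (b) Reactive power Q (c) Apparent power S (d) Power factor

Step 1 — Angular frequency: ω = 2π·f = 2π·1500 = 9425 rad/s.
Step 2 — Component impedances:
  Z1: Z = R = 30 Ω
  Z2: Z = R = 986 Ω
  Z3: Z = 1/(jωC) = -j/(ω·C) = 0 - j2.258 Ω
  Z4: Z = jωL = j·9425·0.00471 = 0 + j44.39 Ω
Step 3 — Ladder network (open output): work backward from the far end, alternating series and parallel combinations. Z_in = 31.8 + j42.06 Ω = 52.72∠52.9° Ω.
Step 4 — Source phasor: V = 16.1∠84.3° V = 1.599 + j16.02 V.
Step 5 — Current: I = V / Z = 0.2607 + j0.1591 A = 0.3054∠31.4° A.
Step 6 — Complex power: S = V·I* = 2.965 + j3.922 VA.
Step 7 — Real power: P = Re(S) = 2.965 W.
Step 8 — Reactive power: Q = Im(S) = 3.922 VAR.
Step 9 — Apparent power: |S| = 4.916 VA.
Step 10 — Power factor: PF = P/|S| = 0.6031 (lagging).

(a) P = 2.965 W  (b) Q = 3.922 VAR  (c) S = 4.916 VA  (d) PF = 0.6031 (lagging)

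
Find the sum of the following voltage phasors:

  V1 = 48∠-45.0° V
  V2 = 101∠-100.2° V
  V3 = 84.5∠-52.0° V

Step 1 — Convert each phasor to rectangular form:
  V1 = 48·(cos(-45.0°) + j·sin(-45.0°)) = 33.94 - j33.94 V
  V2 = 101·(cos(-100.2°) + j·sin(-100.2°)) = -17.89 - j99.4 V
  V3 = 84.5·(cos(-52.0°) + j·sin(-52.0°)) = 52.02 - j66.59 V
Step 2 — Sum components: V_total = 68.08 - j199.9 V.
Step 3 — Convert to polar: |V_total| = 211.2 V, ∠V_total = -71.2°.

V_total = 211.2∠-71.2° V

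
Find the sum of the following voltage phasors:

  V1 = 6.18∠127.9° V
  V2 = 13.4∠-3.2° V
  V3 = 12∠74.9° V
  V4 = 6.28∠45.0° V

Step 1 — Convert each phasor to rectangular form:
  V1 = 6.18·(cos(127.9°) + j·sin(127.9°)) = -3.796 + j4.877 V
  V2 = 13.4·(cos(-3.2°) + j·sin(-3.2°)) = 13.38 - j0.748 V
  V3 = 12·(cos(74.9°) + j·sin(74.9°)) = 3.126 + j11.59 V
  V4 = 6.28·(cos(45.0°) + j·sin(45.0°)) = 4.441 + j4.441 V
Step 2 — Sum components: V_total = 17.15 + j20.15 V.
Step 3 — Convert to polar: |V_total| = 26.46 V, ∠V_total = 49.6°.

V_total = 26.46∠49.6° V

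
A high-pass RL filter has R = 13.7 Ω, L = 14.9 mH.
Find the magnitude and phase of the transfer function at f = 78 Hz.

Step 1 — Angular frequency: ω = 2π·78 = 490.1 rad/s.
Step 2 — Transfer function: H(jω) = jωL/(R + jωL).
Step 3 — Numerator jωL = j·7.302; denominator R + jωL = 13.7 + j7.302.
Step 4 — H = 0.2212 + j0.4151.
Step 5 — Magnitude: |H| = 0.4704 (-6.6 dB); phase: φ = 61.9°.

|H| = 0.4704 (-6.6 dB), φ = 61.9°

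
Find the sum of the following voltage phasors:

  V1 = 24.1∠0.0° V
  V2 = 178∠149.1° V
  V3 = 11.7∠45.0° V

Step 1 — Convert each phasor to rectangular form:
  V1 = 24.1·(cos(0.0°) + j·sin(0.0°)) = 24.1 V
  V2 = 178·(cos(149.1°) + j·sin(149.1°)) = -152.7 + j91.41 V
  V3 = 11.7·(cos(45.0°) + j·sin(45.0°)) = 8.273 + j8.273 V
Step 2 — Sum components: V_total = -120.4 + j99.68 V.
Step 3 — Convert to polar: |V_total| = 156.3 V, ∠V_total = 140.4°.

V_total = 156.3∠140.4° V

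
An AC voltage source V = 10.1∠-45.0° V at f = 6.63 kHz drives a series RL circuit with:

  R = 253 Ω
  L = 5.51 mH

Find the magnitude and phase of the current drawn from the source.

Step 1 — Angular frequency: ω = 2π·f = 2π·6630 = 4.166e+04 rad/s.
Step 2 — Component impedances:
  R: Z = R = 253 Ω
  L: Z = jωL = j·4.166e+04·0.00551 = 0 + j229.5 Ω
Step 3 — Series combination: Z_total = R + L = 253 + j229.5 Ω = 341.6∠42.2° Ω.
Step 4 — Source phasor: V = 10.1∠-45.0° V = 7.142 - j7.142 V.
Step 5 — Ohm's law: I = V / Z_total = (7.142 - j7.142) / (253 + j229.5) = 0.001436 - j0.02953 A.
Step 6 — Convert to polar: |I| = 0.02957 A, ∠I = -87.2°.

I = 0.02957∠-87.2° A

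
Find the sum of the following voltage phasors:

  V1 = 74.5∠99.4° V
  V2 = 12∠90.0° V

Step 1 — Convert each phasor to rectangular form:
  V1 = 74.5·(cos(99.4°) + j·sin(99.4°)) = -12.17 + j73.5 V
  V2 = 12·(cos(90.0°) + j·sin(90.0°)) = 0 + j12 V
Step 2 — Sum components: V_total = -12.17 + j85.5 V.
Step 3 — Convert to polar: |V_total| = 86.36 V, ∠V_total = 98.1°.

V_total = 86.36∠98.1° V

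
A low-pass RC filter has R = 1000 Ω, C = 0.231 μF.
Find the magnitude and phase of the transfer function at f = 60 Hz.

Step 1 — Angular frequency: ω = 2π·60 = 377 rad/s.
Step 2 — Transfer function: H(jω) = 1/(1 + jωRC).
Step 3 — Denominator: 1 + jωRC = 1 + j·377·1000·2.31e-07 = 1 + j0.08708.
Step 4 — H = 0.9925 - j0.08643.
Step 5 — Magnitude: |H| = 0.9962 (-0.0 dB); phase: φ = -5.0°.

|H| = 0.9962 (-0.0 dB), φ = -5.0°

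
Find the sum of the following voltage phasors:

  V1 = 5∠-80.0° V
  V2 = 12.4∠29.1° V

Step 1 — Convert each phasor to rectangular form:
  V1 = 5·(cos(-80.0°) + j·sin(-80.0°)) = 0.8682 - j4.924 V
  V2 = 12.4·(cos(29.1°) + j·sin(29.1°)) = 10.83 + j6.031 V
Step 2 — Sum components: V_total = 11.7 + j1.107 V.
Step 3 — Convert to polar: |V_total| = 11.76 V, ∠V_total = 5.4°.

V_total = 11.76∠5.4° V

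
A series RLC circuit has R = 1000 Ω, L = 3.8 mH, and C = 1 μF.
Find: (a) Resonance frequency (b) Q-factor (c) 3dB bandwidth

Step 1 — Resonance: ω₀ = 1/√(LC) = 1/√(0.0038·1e-06) = 1.622e+04 rad/s.
Step 2 — f₀ = ω₀/(2π) = 2582 Hz.
Step 3 — Series Q: Q = ω₀L/R = 1.622e+04·0.0038/1000 = 0.06164.
Step 4 — Bandwidth: Δω = ω₀/Q = 2.632e+05 rad/s; BW = Δω/(2π) = 4.188e+04 Hz.

(a) f₀ = 2582 Hz  (b) Q = 0.06164  (c) BW = 4.188e+04 Hz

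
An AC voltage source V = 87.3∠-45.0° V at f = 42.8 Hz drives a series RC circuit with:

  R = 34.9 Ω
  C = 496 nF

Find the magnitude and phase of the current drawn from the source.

Step 1 — Angular frequency: ω = 2π·f = 2π·42.8 = 268.9 rad/s.
Step 2 — Component impedances:
  R: Z = R = 34.9 Ω
  C: Z = 1/(jωC) = -j/(ω·C) = 0 - j7497 Ω
Step 3 — Series combination: Z_total = R + C = 34.9 - j7497 Ω = 7497∠-89.7° Ω.
Step 4 — Source phasor: V = 87.3∠-45.0° V = 61.73 - j61.73 V.
Step 5 — Ohm's law: I = V / Z_total = (61.73 - j61.73) / (34.9 - j7497) = 0.008272 + j0.008195 A.
Step 6 — Convert to polar: |I| = 0.01164 A, ∠I = 44.7°.

I = 0.01164∠44.7° A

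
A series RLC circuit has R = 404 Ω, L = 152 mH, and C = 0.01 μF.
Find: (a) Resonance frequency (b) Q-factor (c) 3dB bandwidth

Step 1 — Resonance: ω₀ = 1/√(LC) = 1/√(0.152·1e-08) = 2.565e+04 rad/s.
Step 2 — f₀ = ω₀/(2π) = 4082 Hz.
Step 3 — Series Q: Q = ω₀L/R = 2.565e+04·0.152/404 = 9.65.
Step 4 — Bandwidth: Δω = ω₀/Q = 2658 rad/s; BW = Δω/(2π) = 423 Hz.

(a) f₀ = 4082 Hz  (b) Q = 9.65  (c) BW = 423 Hz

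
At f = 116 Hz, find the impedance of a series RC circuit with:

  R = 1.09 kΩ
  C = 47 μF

Step 1 — Angular frequency: ω = 2π·f = 2π·116 = 728.8 rad/s.
Step 2 — Component impedances:
  R: Z = R = 1090 Ω
  C: Z = 1/(jωC) = -j/(ω·C) = 0 - j29.19 Ω
Step 3 — Series combination: Z_total = R + C = 1090 - j29.19 Ω = 1090∠-1.5° Ω.

Z = 1090 - j29.19 Ω = 1090∠-1.5° Ω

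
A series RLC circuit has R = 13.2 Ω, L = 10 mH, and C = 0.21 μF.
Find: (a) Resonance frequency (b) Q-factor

Step 1 — Resonance condition Im(Z)=0 gives ω₀ = 1/√(LC).
Step 2 — ω₀ = 1/√(0.01·2.1e-07) = 2.182e+04 rad/s.
Step 3 — f₀ = ω₀/(2π) = 3473 Hz.
Step 4 — Series Q: Q = ω₀L/R = 2.182e+04·0.01/13.2 = 16.53.

(a) f₀ = 3473 Hz  (b) Q = 16.53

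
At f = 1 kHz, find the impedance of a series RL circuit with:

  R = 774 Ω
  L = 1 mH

Step 1 — Angular frequency: ω = 2π·f = 2π·1000 = 6283 rad/s.
Step 2 — Component impedances:
  R: Z = R = 774 Ω
  L: Z = jωL = j·6283·0.001 = 0 + j6.283 Ω
Step 3 — Series combination: Z_total = R + L = 774 + j6.283 Ω = 774∠0.5° Ω.

Z = 774 + j6.283 Ω = 774∠0.5° Ω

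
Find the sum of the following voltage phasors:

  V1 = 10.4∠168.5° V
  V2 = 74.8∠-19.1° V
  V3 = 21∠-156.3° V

Step 1 — Convert each phasor to rectangular form:
  V1 = 10.4·(cos(168.5°) + j·sin(168.5°)) = -10.19 + j2.073 V
  V2 = 74.8·(cos(-19.1°) + j·sin(-19.1°)) = 70.68 - j24.48 V
  V3 = 21·(cos(-156.3°) + j·sin(-156.3°)) = -19.23 - j8.441 V
Step 2 — Sum components: V_total = 41.26 - j30.84 V.
Step 3 — Convert to polar: |V_total| = 51.52 V, ∠V_total = -36.8°.

V_total = 51.52∠-36.8° V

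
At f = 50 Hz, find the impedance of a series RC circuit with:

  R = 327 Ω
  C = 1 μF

Step 1 — Angular frequency: ω = 2π·f = 2π·50 = 314.2 rad/s.
Step 2 — Component impedances:
  R: Z = R = 327 Ω
  C: Z = 1/(jωC) = -j/(ω·C) = 0 - j3183 Ω
Step 3 — Series combination: Z_total = R + C = 327 - j3183 Ω = 3200∠-84.1° Ω.

Z = 327 - j3183 Ω = 3200∠-84.1° Ω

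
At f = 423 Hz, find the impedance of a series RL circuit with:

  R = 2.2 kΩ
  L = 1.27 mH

Step 1 — Angular frequency: ω = 2π·f = 2π·423 = 2658 rad/s.
Step 2 — Component impedances:
  R: Z = R = 2200 Ω
  L: Z = jωL = j·2658·0.00127 = 0 + j3.375 Ω
Step 3 — Series combination: Z_total = R + L = 2200 + j3.375 Ω = 2200∠0.1° Ω.

Z = 2200 + j3.375 Ω = 2200∠0.1° Ω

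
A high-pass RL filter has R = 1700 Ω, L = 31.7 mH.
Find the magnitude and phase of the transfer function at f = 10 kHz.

Step 1 — Angular frequency: ω = 2π·1e+04 = 6.283e+04 rad/s.
Step 2 — Transfer function: H(jω) = jωL/(R + jωL).
Step 3 — Numerator jωL = j·1992; denominator R + jωL = 1700 + j1992.
Step 4 — H = 0.5785 + j0.4938.
Step 5 — Magnitude: |H| = 0.7606 (-2.4 dB); phase: φ = 40.5°.

|H| = 0.7606 (-2.4 dB), φ = 40.5°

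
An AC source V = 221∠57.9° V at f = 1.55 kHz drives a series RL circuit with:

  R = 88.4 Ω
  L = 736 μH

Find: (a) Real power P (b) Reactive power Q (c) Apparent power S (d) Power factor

Step 1 — Angular frequency: ω = 2π·f = 2π·1550 = 9739 rad/s.
Step 2 — Component impedances:
  R: Z = R = 88.4 Ω
  L: Z = jωL = j·9739·0.000736 = 0 + j7.168 Ω
Step 3 — Series combination: Z_total = R + L = 88.4 + j7.168 Ω = 88.69∠4.6° Ω.
Step 4 — Source phasor: V = 221∠57.9° V = 117.4 + j187.2 V.
Step 5 — Current: I = V / Z = 1.49 + j1.997 A = 2.492∠53.3° A.
Step 6 — Complex power: S = V·I* = 548.9 + j44.51 VA.
Step 7 — Real power: P = Re(S) = 548.9 W.
Step 8 — Reactive power: Q = Im(S) = 44.51 VAR.
Step 9 — Apparent power: |S| = 550.7 VA.
Step 10 — Power factor: PF = P/|S| = 0.9967 (lagging).

(a) P = 548.9 W  (b) Q = 44.51 VAR  (c) S = 550.7 VA  (d) PF = 0.9967 (lagging)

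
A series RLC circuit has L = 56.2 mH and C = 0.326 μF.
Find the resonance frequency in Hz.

Step 1 — Resonance condition Im(Z)=0 gives ω₀ = 1/√(LC).
Step 2 — ω₀ = 1/√(0.0562·3.26e-07) = 7388 rad/s.
Step 3 — f₀ = ω₀/(2π) = 1176 Hz.

f₀ = 1176 Hz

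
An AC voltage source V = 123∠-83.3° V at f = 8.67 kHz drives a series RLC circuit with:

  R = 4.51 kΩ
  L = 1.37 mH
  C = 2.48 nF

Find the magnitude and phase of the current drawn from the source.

Step 1 — Angular frequency: ω = 2π·f = 2π·8670 = 5.448e+04 rad/s.
Step 2 — Component impedances:
  R: Z = R = 4510 Ω
  L: Z = jωL = j·5.448e+04·0.00137 = 0 + j74.63 Ω
  C: Z = 1/(jωC) = -j/(ω·C) = 0 - j7402 Ω
Step 3 — Series combination: Z_total = R + L + C = 4510 - j7327 Ω = 8604∠-58.4° Ω.
Step 4 — Source phasor: V = 123∠-83.3° V = 14.35 - j122.2 V.
Step 5 — Ohm's law: I = V / Z_total = (14.35 - j122.2) / (4510 - j7327) = 0.01297 - j0.006022 A.
Step 6 — Convert to polar: |I| = 0.0143 A, ∠I = -24.9°.

I = 0.0143∠-24.9° A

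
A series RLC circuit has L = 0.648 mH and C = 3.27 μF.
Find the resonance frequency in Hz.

Step 1 — Resonance condition Im(Z)=0 gives ω₀ = 1/√(LC).
Step 2 — ω₀ = 1/√(0.000648·3.27e-06) = 2.172e+04 rad/s.
Step 3 — f₀ = ω₀/(2π) = 3457 Hz.

f₀ = 3457 Hz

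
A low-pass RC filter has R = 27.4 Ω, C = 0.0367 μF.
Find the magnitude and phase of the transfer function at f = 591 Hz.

Step 1 — Angular frequency: ω = 2π·591 = 3713 rad/s.
Step 2 — Transfer function: H(jω) = 1/(1 + jωRC).
Step 3 — Denominator: 1 + jωRC = 1 + j·3713·27.4·3.67e-08 = 1 + j0.003734.
Step 4 — H = 1 - j0.003734.
Step 5 — Magnitude: |H| = 1 (-0.0 dB); phase: φ = -0.2°.

|H| = 1 (-0.0 dB), φ = -0.2°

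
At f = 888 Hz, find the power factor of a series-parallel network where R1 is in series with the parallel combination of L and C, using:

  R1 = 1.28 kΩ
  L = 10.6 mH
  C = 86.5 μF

Step 1 — Angular frequency: ω = 2π·f = 2π·888 = 5579 rad/s.
Step 2 — Component impedances:
  R1: Z = R = 1280 Ω
  L: Z = jωL = j·5579·0.0106 = 0 + j59.14 Ω
  C: Z = 1/(jωC) = -j/(ω·C) = 0 - j2.072 Ω
Step 3 — Parallel branch: L || C = 1/(1/L + 1/C) = 0 - j2.147 Ω.
Step 4 — Series with R1: Z_total = R1 + (L || C) = 1280 - j2.147 Ω = 1280∠-0.1° Ω.
Step 5 — Power factor: PF = cos(φ) = Re(Z)/|Z| = 1280/1280 = 1.
Step 6 — Type: Im(Z) = -2.147 ⇒ leading (phase φ = -0.1°).

PF = 1 (leading, φ = -0.1°)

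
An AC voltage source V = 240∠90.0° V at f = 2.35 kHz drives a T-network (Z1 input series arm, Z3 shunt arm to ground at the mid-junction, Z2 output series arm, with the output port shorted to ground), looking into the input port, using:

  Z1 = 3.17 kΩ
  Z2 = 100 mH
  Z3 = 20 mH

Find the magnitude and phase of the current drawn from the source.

Step 1 — Angular frequency: ω = 2π·f = 2π·2350 = 1.477e+04 rad/s.
Step 2 — Component impedances:
  Z1: Z = R = 3170 Ω
  Z2: Z = jωL = j·1.477e+04·0.1 = 0 + j1477 Ω
  Z3: Z = jωL = j·1.477e+04·0.02 = 0 + j295.3 Ω
Step 3 — With the output port shorted to ground, the output series arm Z2 runs from the junction to ground; the shunt arm Z3 also runs from the junction to ground. They appear in parallel: Z3 || Z2 = 0 + j246.1 Ω.
Step 4 — Series with input arm Z1: Z_in = Z1 + (Z3 || Z2) = 3170 + j246.1 Ω = 3180∠4.4° Ω.
Step 5 — Source phasor: V = 240∠90.0° V = 0 + j240 V.
Step 6 — Ohm's law: I = V / Z_total = (0 + j240) / (3170 + j246.1) = 0.005842 + j0.07526 A.
Step 7 — Convert to polar: |I| = 0.07548 A, ∠I = 85.6°.

I = 0.07548∠85.6° A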